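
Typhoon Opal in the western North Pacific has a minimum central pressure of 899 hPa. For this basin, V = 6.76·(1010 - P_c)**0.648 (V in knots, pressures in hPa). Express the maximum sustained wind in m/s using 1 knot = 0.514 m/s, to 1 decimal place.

ΔP = 1010 − 899 = 111 hPa.
V ≈ 6.76 × 111^0.648 = 6.76 × 21.153 ≈ 142.993 kt.
142.993 × 0.514 ≈ 73.50 m/s → 73.5 m/s.

73.5 m/s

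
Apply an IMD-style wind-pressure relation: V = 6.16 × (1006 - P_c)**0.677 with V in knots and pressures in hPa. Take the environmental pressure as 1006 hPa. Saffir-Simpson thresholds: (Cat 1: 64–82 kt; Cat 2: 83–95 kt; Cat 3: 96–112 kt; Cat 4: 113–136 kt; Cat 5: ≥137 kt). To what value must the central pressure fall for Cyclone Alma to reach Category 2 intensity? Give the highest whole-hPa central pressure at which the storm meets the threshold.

Category 2 begins at V = 83 kt.
Required ΔP = (83/6.16)^(1/0.677) = 13.474^1.477 ≈ 46.60 hPa.
P_c ≤ 1006 − 46.60 = 959.40, so the highest integer P_c is 959 hPa.

959 hPa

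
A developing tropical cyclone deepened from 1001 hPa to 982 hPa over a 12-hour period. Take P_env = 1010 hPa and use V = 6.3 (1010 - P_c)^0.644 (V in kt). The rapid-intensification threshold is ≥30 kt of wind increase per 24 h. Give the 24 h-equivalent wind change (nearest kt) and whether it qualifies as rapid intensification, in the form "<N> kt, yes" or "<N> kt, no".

56 kt, yes

V₁: ΔP = 9, V ≈ 6.3 × 9^0.644 ≈ 25.93 kt.
V₂: ΔP = 28, V ≈ 6.3 × 28^0.644 ≈ 53.87 kt.
ΔV over 12 h = 27.94 kt → 24 h equivalent = 27.94 × 24/12 ≈ 55.88 kt.
56 kt ≥ 30 kt ⇒ rapid intensification.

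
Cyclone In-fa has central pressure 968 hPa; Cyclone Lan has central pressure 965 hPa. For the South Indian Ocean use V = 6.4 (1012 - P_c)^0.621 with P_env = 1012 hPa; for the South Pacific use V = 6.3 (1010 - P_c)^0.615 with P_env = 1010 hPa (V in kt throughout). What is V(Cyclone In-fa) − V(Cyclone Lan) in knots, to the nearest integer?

2 kt

Cyclone In-fa: ΔP = 44; V ≈ 6.4 × 44^0.621 ≈ 67.11 kt.
Cyclone Lan: ΔP = 45; V ≈ 6.3 × 45^0.615 ≈ 65.47 kt.
Difference ≈ 67.11 − 65.47 = 1.64 → 2 kt.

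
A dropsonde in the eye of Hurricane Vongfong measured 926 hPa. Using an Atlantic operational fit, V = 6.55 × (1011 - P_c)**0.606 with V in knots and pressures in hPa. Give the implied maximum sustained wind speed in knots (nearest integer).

ΔP = 1011 − 926 = 85 hPa.
85^0.606 ≈ 14.765.
V ≈ 6.55 × 14.765 ≈ 96.7 kt.

97 kt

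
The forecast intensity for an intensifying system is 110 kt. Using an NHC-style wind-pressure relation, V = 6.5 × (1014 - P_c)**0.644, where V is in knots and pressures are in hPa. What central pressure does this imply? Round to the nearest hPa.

933 hPa

ΔP = (V / 6.5)^(1/0.644) = (110/6.5)^1.553.
110/6.5 = 16.923; 16.923^1.553 ≈ 80.83 hPa.
P_c = 1014 − 80.83 = 933.17 ≈ 933 hPa.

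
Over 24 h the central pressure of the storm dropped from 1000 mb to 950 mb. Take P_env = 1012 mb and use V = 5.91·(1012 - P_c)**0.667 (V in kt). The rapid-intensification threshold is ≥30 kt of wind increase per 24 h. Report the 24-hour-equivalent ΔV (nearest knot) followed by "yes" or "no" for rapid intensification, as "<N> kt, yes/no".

62 kt, yes

V₁: ΔP = 12, V ≈ 5.91 × 12^0.667 ≈ 31.00 kt.
V₂: ΔP = 62, V ≈ 5.91 × 62^0.667 ≈ 92.71 kt.
ΔV over 24 h = 61.71 kt → 24 h equivalent = 61.71 × 24/24 ≈ 61.71 kt.
62 kt ≥ 30 kt ⇒ rapid intensification.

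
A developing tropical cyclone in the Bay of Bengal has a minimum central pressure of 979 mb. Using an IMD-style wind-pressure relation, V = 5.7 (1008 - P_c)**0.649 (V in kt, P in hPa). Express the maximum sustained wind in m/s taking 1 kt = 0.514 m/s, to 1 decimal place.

ΔP = 1008 − 979 = 29 mb.
V ≈ 5.7 × 29^0.649 = 5.7 × 8.894 ≈ 50.696 kt.
50.696 × 0.514 ≈ 26.06 m/s → 26.1 m/s.

26.1 m/s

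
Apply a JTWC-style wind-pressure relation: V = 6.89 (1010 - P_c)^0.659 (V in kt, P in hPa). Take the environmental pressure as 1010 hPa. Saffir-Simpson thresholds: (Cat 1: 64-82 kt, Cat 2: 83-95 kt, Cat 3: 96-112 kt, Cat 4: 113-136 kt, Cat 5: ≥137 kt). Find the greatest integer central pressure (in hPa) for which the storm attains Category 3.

955 hPa

Category 3 begins at V = 96 kt.
Required ΔP = (96/6.89)^(1/0.659) = 13.933^1.517 ≈ 54.46 hPa.
P_c ≤ 1010 − 54.46 = 955.54, so the highest integer P_c is 955 hPa.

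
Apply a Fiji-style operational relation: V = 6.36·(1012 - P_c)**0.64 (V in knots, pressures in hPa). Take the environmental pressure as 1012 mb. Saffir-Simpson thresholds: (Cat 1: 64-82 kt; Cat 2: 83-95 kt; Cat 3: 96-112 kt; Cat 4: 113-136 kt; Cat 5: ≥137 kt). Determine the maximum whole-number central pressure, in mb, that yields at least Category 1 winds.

Category 1 begins at V = 64 kt.
Required ΔP = (64/6.36)^(1/0.64) = 10.063^1.562 ≈ 36.88 mb.
P_c ≤ 1012 − 36.88 = 975.12, so the highest integer P_c is 975 mb.

975 mb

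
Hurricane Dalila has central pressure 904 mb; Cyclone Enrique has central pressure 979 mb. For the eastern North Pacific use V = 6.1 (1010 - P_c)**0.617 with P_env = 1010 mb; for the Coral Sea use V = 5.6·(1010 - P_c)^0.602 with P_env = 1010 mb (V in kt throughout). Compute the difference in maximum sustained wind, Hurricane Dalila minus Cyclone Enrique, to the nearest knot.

64 kt

Hurricane Dalila: ΔP = 106; V ≈ 6.1 × 106^0.617 ≈ 108.38 kt.
Cyclone Enrique: ΔP = 31; V ≈ 5.6 × 31^0.602 ≈ 44.26 kt.
Difference ≈ 108.38 − 44.26 = 64.12 → 64 kt.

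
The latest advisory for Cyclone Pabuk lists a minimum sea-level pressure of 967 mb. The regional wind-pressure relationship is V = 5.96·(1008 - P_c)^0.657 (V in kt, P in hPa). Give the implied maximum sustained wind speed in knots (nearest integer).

ΔP = 1008 − 967 = 41 mb.
41^0.657 ≈ 11.471.
V ≈ 5.96 × 11.471 ≈ 68.4 kt.

68 kt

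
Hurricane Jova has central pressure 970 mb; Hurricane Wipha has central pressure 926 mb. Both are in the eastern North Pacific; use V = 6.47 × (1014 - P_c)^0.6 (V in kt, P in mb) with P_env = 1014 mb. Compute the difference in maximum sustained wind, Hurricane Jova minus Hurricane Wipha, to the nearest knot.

Hurricane Jova: ΔP = 44; V ≈ 6.47 × 44^0.6 ≈ 62.66 kt.
Hurricane Wipha: ΔP = 88; V ≈ 6.47 × 88^0.6 ≈ 94.97 kt.
Difference ≈ 62.66 − 94.97 = -32.31 → -32 kt.

-32 kt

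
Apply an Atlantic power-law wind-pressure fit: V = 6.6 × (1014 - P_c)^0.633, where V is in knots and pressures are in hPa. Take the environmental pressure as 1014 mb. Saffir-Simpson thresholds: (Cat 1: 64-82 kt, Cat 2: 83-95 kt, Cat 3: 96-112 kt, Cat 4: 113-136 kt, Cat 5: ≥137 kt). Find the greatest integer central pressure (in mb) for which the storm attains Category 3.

945 mb

Category 3 begins at V = 96 kt.
Required ΔP = (96/6.6)^(1/0.633) = 14.545^1.580 ≈ 68.68 mb.
P_c ≤ 1014 − 68.68 = 945.32, so the highest integer P_c is 945 mb.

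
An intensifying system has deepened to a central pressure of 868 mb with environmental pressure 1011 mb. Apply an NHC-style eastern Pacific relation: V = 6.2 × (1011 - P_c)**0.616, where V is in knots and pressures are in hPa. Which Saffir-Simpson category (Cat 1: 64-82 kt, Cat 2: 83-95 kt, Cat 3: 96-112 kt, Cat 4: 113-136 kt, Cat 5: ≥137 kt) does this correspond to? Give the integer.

4

ΔP = 1011 − 868 = 143 mb.
V ≈ 6.2 × 143^0.616 = 6.2 × 21.27 ≈ 132 kt.
132 kt falls in the Category 4 band.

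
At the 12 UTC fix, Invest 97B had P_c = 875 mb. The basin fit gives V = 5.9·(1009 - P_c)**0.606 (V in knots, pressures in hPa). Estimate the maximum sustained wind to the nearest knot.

115 kt

ΔP = 1009 − 875 = 134 mb.
134^0.606 ≈ 19.455.
V ≈ 5.9 × 19.455 ≈ 114.8 kt.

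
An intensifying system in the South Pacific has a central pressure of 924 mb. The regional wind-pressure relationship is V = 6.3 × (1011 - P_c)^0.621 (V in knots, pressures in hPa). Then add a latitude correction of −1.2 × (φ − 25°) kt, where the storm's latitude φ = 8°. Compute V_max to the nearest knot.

121 kt

ΔP = 1011 − 924 = 87 mb.
87^0.621 ≈ 16.012.
V ≈ 6.3 × 16.012 ≈ 100.9 kt.
Latitude correction: −1.2 × (8 − 25) = 20.4 kt.
Corrected V ≈ 121.3 kt → 121 kt.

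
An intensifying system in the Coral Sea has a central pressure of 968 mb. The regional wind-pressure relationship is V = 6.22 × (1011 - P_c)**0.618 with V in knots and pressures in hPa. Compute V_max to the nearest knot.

64 kt

ΔP = 1011 − 968 = 43 mb.
43^0.618 ≈ 10.221.
V ≈ 6.22 × 10.221 ≈ 63.6 kt.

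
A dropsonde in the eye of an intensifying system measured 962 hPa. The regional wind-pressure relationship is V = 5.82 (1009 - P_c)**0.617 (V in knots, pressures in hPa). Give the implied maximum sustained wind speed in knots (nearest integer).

ΔP = 1009 − 962 = 47 hPa.
47^0.617 ≈ 10.757.
V ≈ 5.82 × 10.757 ≈ 62.6 kt.

63 kt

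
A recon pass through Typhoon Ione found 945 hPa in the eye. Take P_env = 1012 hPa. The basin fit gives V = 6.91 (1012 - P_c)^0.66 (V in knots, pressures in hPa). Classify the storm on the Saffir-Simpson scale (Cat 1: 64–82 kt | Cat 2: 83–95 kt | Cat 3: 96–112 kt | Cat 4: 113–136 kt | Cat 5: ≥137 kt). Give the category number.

3

ΔP = 1012 − 945 = 67 hPa.
V ≈ 6.91 × 67^0.66 = 6.91 × 16.04 ≈ 111 kt.
111 kt falls in the Category 3 band.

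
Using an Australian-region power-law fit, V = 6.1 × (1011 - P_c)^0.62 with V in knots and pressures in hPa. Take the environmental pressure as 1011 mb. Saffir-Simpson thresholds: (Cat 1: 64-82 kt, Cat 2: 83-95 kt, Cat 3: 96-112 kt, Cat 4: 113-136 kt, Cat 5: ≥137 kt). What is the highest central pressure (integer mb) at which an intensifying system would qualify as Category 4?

900 mb

Category 4 begins at V = 113 kt.
Required ΔP = (113/6.1)^(1/0.62) = 18.525^1.613 ≈ 110.86 mb.
P_c ≤ 1011 − 110.86 = 900.14, so the highest integer P_c is 900 mb.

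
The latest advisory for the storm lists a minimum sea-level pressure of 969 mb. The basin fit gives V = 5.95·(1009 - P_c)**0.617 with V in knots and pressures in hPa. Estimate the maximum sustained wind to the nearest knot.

ΔP = 1009 − 969 = 40 mb.
40^0.617 ≈ 9.738.
V ≈ 5.95 × 9.738 ≈ 57.9 kt.

58 kt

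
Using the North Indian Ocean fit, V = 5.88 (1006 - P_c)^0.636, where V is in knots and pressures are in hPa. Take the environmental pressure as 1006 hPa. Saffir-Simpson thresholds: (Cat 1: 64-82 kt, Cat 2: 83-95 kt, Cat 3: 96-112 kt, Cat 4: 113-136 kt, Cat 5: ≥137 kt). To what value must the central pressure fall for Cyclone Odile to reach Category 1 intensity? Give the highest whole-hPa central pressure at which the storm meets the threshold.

963 hPa

Category 1 begins at V = 64 kt.
Required ΔP = (64/5.88)^(1/0.636) = 10.884^1.572 ≈ 42.68 hPa.
P_c ≤ 1006 − 42.68 = 963.32, so the highest integer P_c is 963 hPa.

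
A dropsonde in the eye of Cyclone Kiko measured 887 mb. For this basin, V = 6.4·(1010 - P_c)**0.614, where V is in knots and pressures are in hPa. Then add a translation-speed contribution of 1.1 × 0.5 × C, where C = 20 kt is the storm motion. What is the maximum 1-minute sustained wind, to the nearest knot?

134 kt

ΔP = 1010 − 887 = 123 mb.
123^0.614 ≈ 19.196.
V ≈ 6.4 × 19.196 ≈ 122.9 kt.
Translation term: 1.1 × 0.5 × 20 = 11 kt.
Corrected V ≈ 133.9 kt → 134 kt.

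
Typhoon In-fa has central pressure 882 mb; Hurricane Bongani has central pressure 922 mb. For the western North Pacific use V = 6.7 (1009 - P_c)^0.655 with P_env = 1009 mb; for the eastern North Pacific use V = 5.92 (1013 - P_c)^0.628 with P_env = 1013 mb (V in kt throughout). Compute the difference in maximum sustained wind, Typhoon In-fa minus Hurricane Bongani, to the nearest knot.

59 kt

Typhoon In-fa: ΔP = 127; V ≈ 6.7 × 127^0.655 ≈ 159.98 kt.
Hurricane Bongani: ΔP = 91; V ≈ 5.92 × 91^0.628 ≈ 100.60 kt.
Difference ≈ 159.98 − 100.60 = 59.38 → 59 kt.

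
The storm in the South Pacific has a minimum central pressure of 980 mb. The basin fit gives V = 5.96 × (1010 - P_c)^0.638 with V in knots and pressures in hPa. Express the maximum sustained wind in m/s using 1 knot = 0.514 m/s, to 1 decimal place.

ΔP = 1010 − 980 = 30 mb.
V ≈ 5.96 × 30^0.638 = 5.96 × 8.758 ≈ 52.197 kt.
52.197 × 0.514 ≈ 26.83 m/s → 26.8 m/s.

26.8 m/s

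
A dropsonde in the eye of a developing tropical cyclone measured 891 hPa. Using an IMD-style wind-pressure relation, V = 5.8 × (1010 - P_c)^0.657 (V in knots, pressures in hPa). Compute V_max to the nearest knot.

134 kt

ΔP = 1010 − 891 = 119 hPa.
119^0.657 ≈ 23.101.
V ≈ 5.8 × 23.101 ≈ 134.0 kt.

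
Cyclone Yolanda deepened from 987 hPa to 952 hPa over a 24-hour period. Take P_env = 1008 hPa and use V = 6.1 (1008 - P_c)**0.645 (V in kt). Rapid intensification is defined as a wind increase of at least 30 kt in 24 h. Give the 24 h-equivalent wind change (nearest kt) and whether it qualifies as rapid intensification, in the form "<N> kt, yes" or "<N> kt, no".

38 kt, yes

V₁: ΔP = 21, V ≈ 6.1 × 21^0.645 ≈ 43.47 kt.
V₂: ΔP = 56, V ≈ 6.1 × 56^0.645 ≈ 81.83 kt.
ΔV over 24 h = 38.36 kt → 24 h equivalent = 38.36 × 24/24 ≈ 38.36 kt.
38 kt ≥ 30 kt ⇒ rapid intensification.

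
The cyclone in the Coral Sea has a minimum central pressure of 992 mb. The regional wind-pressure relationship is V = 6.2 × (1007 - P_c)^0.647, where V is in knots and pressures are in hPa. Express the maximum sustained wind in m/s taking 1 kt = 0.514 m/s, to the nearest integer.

ΔP = 1007 − 992 = 15 mb.
V ≈ 6.2 × 15^0.647 = 6.2 × 5.767 ≈ 35.754 kt.
35.754 × 0.514 ≈ 18.38 m/s → 18 m/s.

18 m/s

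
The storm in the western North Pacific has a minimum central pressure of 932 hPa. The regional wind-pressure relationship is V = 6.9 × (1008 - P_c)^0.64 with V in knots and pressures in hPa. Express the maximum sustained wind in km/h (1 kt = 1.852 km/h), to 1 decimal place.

204.3 km/h

ΔP = 1008 − 932 = 76 hPa.
V ≈ 6.9 × 76^0.64 = 6.9 × 15.985 ≈ 110.299 kt.
110.299 × 1.852 ≈ 204.27 km/h → 204.3 km/h.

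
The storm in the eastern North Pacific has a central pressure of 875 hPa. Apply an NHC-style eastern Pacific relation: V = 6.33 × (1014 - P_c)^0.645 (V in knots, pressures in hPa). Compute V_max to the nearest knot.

153 kt

ΔP = 1014 − 875 = 139 hPa.
139^0.645 ≈ 24.113.
V ≈ 6.33 × 24.113 ≈ 152.6 kt.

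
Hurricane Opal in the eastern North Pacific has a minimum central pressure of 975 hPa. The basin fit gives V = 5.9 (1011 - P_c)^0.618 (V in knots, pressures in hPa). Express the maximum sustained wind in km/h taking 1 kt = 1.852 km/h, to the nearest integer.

100 km/h

ΔP = 1011 − 975 = 36 hPa.
V ≈ 5.9 × 36^0.618 = 5.9 × 9.158 ≈ 54.031 kt.
54.031 × 1.852 ≈ 100.07 km/h → 100 km/h.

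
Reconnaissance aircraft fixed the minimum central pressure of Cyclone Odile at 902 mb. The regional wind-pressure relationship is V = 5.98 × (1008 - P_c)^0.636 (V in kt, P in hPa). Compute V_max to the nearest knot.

ΔP = 1008 − 902 = 106 mb.
106^0.636 ≈ 19.413.
V ≈ 5.98 × 19.413 ≈ 116.1 kt.

116 kt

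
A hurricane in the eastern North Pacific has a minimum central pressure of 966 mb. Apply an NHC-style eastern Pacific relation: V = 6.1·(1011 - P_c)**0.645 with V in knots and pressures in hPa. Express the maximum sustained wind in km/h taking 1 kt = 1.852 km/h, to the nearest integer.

ΔP = 1011 − 966 = 45 mb.
V ≈ 6.1 × 45^0.645 = 6.1 × 11.650 ≈ 71.064 kt.
71.064 × 1.852 ≈ 131.61 km/h → 132 km/h.

132 km/h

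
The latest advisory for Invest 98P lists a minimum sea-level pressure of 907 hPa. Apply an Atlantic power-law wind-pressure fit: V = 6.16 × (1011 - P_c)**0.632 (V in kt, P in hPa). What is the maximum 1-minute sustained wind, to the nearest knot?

ΔP = 1011 − 907 = 104 hPa.
104^0.632 ≈ 18.826.
V ≈ 6.16 × 18.826 ≈ 116.0 kt.

116 kt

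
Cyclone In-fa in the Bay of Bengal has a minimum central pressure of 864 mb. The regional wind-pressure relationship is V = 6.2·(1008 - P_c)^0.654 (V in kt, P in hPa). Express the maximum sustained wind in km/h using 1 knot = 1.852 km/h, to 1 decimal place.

ΔP = 1008 − 864 = 144 mb.
V ≈ 6.2 × 144^0.654 = 6.2 × 25.797 ≈ 159.941 kt.
159.941 × 1.852 ≈ 296.21 km/h → 296.2 km/h.

296.2 km/h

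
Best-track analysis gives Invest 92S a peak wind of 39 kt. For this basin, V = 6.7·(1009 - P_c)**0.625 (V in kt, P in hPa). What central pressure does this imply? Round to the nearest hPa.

ΔP = (V / 6.7)^(1/0.625) = (39/6.7)^1.600.
39/6.7 = 5.821; 5.821^1.600 ≈ 16.75 hPa.
P_c = 1009 − 16.75 = 992.25 ≈ 992 hPa.

992 hPa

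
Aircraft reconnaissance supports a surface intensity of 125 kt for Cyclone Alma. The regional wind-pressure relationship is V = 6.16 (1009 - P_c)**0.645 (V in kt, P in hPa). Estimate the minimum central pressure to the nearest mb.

ΔP = (V / 6.16)^(1/0.645) = (125/6.16)^1.550.
125/6.16 = 20.292; 20.292^1.550 ≈ 106.38 mb.
P_c = 1009 − 106.38 = 902.62 ≈ 903 mb.

903 mb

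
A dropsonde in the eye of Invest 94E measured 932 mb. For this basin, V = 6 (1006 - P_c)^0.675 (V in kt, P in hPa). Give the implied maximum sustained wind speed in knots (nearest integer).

110 kt

ΔP = 1006 − 932 = 74 mb.
74^0.675 ≈ 18.270.
V ≈ 6 × 18.270 ≈ 109.6 kt.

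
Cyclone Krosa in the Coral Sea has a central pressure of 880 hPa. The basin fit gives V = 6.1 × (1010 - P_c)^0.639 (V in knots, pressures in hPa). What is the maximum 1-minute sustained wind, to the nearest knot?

ΔP = 1010 − 880 = 130 hPa.
130^0.639 ≈ 22.429.
V ≈ 6.1 × 22.429 ≈ 136.8 kt.

137 kt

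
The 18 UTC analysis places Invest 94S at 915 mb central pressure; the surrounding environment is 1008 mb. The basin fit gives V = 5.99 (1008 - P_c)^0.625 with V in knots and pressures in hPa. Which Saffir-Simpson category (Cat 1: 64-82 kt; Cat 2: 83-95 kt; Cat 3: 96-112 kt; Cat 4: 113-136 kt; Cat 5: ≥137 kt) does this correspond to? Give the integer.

3

ΔP = 1008 − 915 = 93 mb.
V ≈ 5.99 × 93^0.625 = 5.99 × 16.99 ≈ 102 kt.
102 kt falls in the Category 3 band.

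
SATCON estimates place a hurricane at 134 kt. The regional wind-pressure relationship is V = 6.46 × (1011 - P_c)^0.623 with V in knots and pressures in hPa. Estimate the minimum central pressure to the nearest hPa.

ΔP = (V / 6.46)^(1/0.623) = (134/6.46)^1.605.
134/6.46 = 20.743; 20.743^1.605 ≈ 129.95 hPa.
P_c = 1011 − 129.95 = 881.05 ≈ 881 hPa.

881 hPa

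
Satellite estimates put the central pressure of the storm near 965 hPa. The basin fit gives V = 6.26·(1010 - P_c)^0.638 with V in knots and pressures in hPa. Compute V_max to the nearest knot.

71 kt

ΔP = 1010 − 965 = 45 hPa.
45^0.638 ≈ 11.344.
V ≈ 6.26 × 11.344 ≈ 71.0 kt.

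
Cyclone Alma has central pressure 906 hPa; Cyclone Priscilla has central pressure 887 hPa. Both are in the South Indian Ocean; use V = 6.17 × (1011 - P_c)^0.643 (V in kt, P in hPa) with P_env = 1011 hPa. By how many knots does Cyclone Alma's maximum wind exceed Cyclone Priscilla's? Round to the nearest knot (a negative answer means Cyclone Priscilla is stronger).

Cyclone Alma: ΔP = 105; V ≈ 6.17 × 105^0.643 ≈ 123.00 kt.
Cyclone Priscilla: ΔP = 124; V ≈ 6.17 × 124^0.643 ≈ 136.88 kt.
Difference ≈ 123.00 − 136.88 = -13.88 → -14 kt.

-14 kt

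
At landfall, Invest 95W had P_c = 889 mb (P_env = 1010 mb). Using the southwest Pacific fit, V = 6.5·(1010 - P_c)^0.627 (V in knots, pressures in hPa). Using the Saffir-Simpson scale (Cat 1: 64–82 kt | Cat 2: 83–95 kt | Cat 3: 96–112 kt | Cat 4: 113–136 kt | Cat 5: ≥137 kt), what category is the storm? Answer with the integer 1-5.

4

ΔP = 1010 − 889 = 121 mb.
V ≈ 6.5 × 121^0.627 = 6.5 × 20.23 ≈ 131 kt.
131 kt falls in the Category 4 band.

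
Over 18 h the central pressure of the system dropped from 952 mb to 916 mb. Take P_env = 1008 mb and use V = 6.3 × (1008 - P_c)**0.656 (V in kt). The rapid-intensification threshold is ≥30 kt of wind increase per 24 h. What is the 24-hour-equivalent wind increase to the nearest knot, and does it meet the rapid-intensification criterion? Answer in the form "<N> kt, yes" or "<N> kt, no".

V₁: ΔP = 56, V ≈ 6.3 × 56^0.656 ≈ 88.34 kt.
V₂: ΔP = 92, V ≈ 6.3 × 92^0.656 ≈ 122.34 kt.
ΔV over 18 h = 34.00 kt → 24 h equivalent = 34.00 × 24/18 ≈ 45.33 kt.
45 kt ≥ 30 kt ⇒ rapid intensification.

45 kt, yes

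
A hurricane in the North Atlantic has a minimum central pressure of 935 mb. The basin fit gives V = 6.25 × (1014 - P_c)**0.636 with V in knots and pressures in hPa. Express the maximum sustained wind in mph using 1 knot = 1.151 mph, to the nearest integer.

ΔP = 1014 − 935 = 79 mb.
V ≈ 6.25 × 79^0.636 = 6.25 × 16.102 ≈ 100.640 kt.
100.640 × 1.151 ≈ 115.84 mph → 116 mph.

116 mph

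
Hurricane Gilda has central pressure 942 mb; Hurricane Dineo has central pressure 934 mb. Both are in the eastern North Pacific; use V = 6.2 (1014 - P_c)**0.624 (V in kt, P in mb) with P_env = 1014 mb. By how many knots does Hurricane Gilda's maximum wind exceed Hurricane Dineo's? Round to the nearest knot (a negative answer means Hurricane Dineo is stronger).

-6 kt

Hurricane Gilda: ΔP = 72; V ≈ 6.2 × 72^0.624 ≈ 89.41 kt.
Hurricane Dineo: ΔP = 80; V ≈ 6.2 × 80^0.624 ≈ 95.48 kt.
Difference ≈ 89.41 − 95.48 = -6.07 → -6 kt.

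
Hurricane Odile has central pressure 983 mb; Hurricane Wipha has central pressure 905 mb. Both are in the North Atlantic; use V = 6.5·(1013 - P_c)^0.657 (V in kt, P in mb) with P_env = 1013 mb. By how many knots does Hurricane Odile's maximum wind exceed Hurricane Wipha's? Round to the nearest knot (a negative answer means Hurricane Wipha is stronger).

Hurricane Odile: ΔP = 30; V ≈ 6.5 × 30^0.657 ≈ 60.73 kt.
Hurricane Wipha: ΔP = 108; V ≈ 6.5 × 108^0.657 ≈ 140.89 kt.
Difference ≈ 60.73 − 140.89 = -80.16 → -80 kt.

-80 kt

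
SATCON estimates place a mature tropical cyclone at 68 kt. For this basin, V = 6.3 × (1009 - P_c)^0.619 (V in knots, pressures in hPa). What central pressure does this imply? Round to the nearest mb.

962 mb

ΔP = (V / 6.3)^(1/0.619) = (68/6.3)^1.616.
68/6.3 = 10.794; 10.794^1.616 ≈ 46.68 mb.
P_c = 1009 − 46.68 = 962.32 ≈ 962 mb.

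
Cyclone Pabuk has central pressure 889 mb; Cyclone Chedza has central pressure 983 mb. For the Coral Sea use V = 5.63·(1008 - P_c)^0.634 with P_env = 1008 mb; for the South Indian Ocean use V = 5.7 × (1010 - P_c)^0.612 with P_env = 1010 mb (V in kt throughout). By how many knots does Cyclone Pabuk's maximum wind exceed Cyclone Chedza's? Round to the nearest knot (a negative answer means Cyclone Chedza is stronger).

74 kt

Cyclone Pabuk: ΔP = 119; V ≈ 5.63 × 119^0.634 ≈ 116.52 kt.
Cyclone Chedza: ΔP = 27; V ≈ 5.7 × 27^0.612 ≈ 42.84 kt.
Difference ≈ 116.52 − 42.84 = 73.68 → 74 kt.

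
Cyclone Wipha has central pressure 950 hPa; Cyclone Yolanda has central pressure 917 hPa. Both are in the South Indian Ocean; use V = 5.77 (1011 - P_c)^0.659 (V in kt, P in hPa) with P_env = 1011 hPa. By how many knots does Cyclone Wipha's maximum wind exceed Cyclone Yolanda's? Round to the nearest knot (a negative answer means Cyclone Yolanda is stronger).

Cyclone Wipha: ΔP = 61; V ≈ 5.77 × 61^0.659 ≈ 86.64 kt.
Cyclone Yolanda: ΔP = 94; V ≈ 5.77 × 94^0.659 ≈ 115.20 kt.
Difference ≈ 86.64 − 115.20 = -28.56 → -29 kt.

-29 kt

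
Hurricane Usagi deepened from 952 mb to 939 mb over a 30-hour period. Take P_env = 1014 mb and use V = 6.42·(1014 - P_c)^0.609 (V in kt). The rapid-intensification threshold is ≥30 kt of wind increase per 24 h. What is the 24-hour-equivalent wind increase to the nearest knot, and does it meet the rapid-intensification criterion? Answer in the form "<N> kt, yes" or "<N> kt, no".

8 kt, no

V₁: ΔP = 62, V ≈ 6.42 × 62^0.609 ≈ 79.27 kt.
V₂: ΔP = 75, V ≈ 6.42 × 75^0.609 ≈ 89.01 kt.
ΔV over 30 h = 9.74 kt → 24 h equivalent = 9.74 × 24/30 ≈ 7.79 kt.
8 kt < 30 kt ⇒ not rapid intensification.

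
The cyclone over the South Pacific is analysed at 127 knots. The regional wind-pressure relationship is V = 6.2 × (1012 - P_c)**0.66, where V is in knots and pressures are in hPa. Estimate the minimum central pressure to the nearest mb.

ΔP = (V / 6.2)^(1/0.66) = (127/6.2)^1.515.
127/6.2 = 20.484; 20.484^1.515 ≈ 97.05 mb.
P_c = 1012 − 97.05 = 914.95 ≈ 915 mb.

915 mb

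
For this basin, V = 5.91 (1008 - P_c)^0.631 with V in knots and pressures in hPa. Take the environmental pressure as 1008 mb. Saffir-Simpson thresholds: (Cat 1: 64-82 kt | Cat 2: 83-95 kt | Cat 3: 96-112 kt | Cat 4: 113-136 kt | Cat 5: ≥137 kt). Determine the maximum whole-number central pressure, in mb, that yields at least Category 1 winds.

964 mb

Category 1 begins at V = 64 kt.
Required ΔP = (64/5.91)^(1/0.631) = 10.829^1.585 ≈ 43.61 mb.
P_c ≤ 1008 − 43.61 = 964.39, so the highest integer P_c is 964 mb.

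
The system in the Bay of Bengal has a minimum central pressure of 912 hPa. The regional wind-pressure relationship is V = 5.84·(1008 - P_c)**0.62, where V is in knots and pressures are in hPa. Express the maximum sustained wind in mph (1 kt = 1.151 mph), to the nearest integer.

ΔP = 1008 − 912 = 96 hPa.
V ≈ 5.84 × 96^0.62 = 5.84 × 16.944 ≈ 98.951 kt.
98.951 × 1.151 ≈ 113.89 mph → 114 mph.

114 mph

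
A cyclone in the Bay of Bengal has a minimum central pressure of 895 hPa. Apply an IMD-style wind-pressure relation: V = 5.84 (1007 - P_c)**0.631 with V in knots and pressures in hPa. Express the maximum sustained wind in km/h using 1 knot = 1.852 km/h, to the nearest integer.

ΔP = 1007 − 895 = 112 hPa.
V ≈ 5.84 × 112^0.631 = 5.84 × 19.636 ≈ 114.675 kt.
114.675 × 1.852 ≈ 212.38 km/h → 212 km/h.

212 km/h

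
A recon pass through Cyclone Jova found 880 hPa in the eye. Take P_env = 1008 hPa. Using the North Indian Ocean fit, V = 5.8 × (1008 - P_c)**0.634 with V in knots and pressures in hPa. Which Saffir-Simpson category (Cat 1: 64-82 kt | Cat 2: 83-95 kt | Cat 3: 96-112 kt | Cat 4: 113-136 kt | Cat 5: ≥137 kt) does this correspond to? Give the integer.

4

ΔP = 1008 − 880 = 128 hPa.
V ≈ 5.8 × 128^0.634 = 5.8 × 21.68 ≈ 126 kt.
126 kt falls in the Category 4 band.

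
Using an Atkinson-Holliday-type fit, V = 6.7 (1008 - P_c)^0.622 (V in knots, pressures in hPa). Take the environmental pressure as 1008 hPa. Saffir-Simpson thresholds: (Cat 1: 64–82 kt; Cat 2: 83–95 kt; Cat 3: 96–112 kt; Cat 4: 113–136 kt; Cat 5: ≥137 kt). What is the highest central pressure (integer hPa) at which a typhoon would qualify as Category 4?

914 hPa

Category 4 begins at V = 113 kt.
Required ΔP = (113/6.7)^(1/0.622) = 16.866^1.608 ≈ 93.90 hPa.
P_c ≤ 1008 − 93.90 = 914.10, so the highest integer P_c is 914 hPa.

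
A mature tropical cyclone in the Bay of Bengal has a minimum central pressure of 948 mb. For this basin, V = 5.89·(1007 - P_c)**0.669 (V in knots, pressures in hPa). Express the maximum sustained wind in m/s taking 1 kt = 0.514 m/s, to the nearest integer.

46 m/s

ΔP = 1007 − 948 = 59 mb.
V ≈ 5.89 × 59^0.669 = 5.89 × 15.300 ≈ 90.119 kt.
90.119 × 0.514 ≈ 46.32 m/s → 46 m/s.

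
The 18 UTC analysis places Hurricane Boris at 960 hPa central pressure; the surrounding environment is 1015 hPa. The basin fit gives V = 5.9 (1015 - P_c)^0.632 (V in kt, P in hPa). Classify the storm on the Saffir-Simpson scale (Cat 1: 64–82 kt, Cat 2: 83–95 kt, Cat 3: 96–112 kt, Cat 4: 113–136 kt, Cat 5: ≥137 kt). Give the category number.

ΔP = 1015 − 960 = 55 hPa.
V ≈ 5.9 × 55^0.632 = 5.9 × 12.59 ≈ 74 kt.
74 kt falls in the Category 1 band.

1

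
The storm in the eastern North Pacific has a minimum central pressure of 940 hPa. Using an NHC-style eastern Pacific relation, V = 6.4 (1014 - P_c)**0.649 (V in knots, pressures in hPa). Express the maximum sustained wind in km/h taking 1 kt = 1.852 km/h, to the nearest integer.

194 km/h

ΔP = 1014 − 940 = 74 hPa.
V ≈ 6.4 × 74^0.649 = 6.4 × 16.335 ≈ 104.547 kt.
104.547 × 1.852 ≈ 193.62 km/h → 194 km/h.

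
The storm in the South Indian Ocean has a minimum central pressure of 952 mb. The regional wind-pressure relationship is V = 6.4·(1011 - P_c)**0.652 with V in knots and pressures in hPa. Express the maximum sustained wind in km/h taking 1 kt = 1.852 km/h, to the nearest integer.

ΔP = 1011 − 952 = 59 mb.
V ≈ 6.4 × 59^0.652 = 6.4 × 14.276 ≈ 91.364 kt.
91.364 × 1.852 ≈ 169.21 km/h → 169 km/h.

169 km/h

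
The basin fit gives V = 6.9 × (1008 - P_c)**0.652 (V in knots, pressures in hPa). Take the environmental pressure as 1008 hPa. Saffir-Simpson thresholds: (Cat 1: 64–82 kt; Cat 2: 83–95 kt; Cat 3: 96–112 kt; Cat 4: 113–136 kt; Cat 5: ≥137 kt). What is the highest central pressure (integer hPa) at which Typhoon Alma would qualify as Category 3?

Category 3 begins at V = 96 kt.
Required ΔP = (96/6.9)^(1/0.652) = 13.913^1.534 ≈ 56.72 hPa.
P_c ≤ 1008 − 56.72 = 951.28, so the highest integer P_c is 951 hPa.

951 hPa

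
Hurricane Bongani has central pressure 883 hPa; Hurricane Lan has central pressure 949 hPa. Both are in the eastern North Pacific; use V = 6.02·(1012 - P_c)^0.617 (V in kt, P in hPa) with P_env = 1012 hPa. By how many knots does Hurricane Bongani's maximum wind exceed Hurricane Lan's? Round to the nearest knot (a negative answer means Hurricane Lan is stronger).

Hurricane Bongani: ΔP = 129; V ≈ 6.02 × 129^0.617 ≈ 120.73 kt.
Hurricane Lan: ΔP = 63; V ≈ 6.02 × 63^0.617 ≈ 77.59 kt.
Difference ≈ 120.73 − 77.59 = 43.14 → 43 kt.

43 kt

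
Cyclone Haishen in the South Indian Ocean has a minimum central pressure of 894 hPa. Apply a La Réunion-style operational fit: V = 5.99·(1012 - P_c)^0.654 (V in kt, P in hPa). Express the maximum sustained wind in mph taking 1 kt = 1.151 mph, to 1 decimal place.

156.1 mph

ΔP = 1012 − 894 = 118 hPa.
V ≈ 5.99 × 118^0.654 = 5.99 × 22.647 ≈ 135.656 kt.
135.656 × 1.151 ≈ 156.14 mph → 156.1 mph.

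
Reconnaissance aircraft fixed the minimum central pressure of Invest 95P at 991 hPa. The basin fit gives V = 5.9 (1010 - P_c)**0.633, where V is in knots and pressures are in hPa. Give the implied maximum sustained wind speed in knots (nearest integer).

38 kt

ΔP = 1010 − 991 = 19 hPa.
19^0.633 ≈ 6.448.
V ≈ 5.9 × 6.448 ≈ 38.0 kt.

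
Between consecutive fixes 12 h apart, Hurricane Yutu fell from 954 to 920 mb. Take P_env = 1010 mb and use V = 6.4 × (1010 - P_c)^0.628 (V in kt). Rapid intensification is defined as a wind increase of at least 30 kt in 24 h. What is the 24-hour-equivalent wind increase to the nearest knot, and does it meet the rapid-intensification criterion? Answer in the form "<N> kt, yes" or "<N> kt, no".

56 kt, yes

V₁: ΔP = 56, V ≈ 6.4 × 56^0.628 ≈ 80.18 kt.
V₂: ΔP = 90, V ≈ 6.4 × 90^0.628 ≈ 108.01 kt.
ΔV over 12 h = 27.83 kt → 24 h equivalent = 27.83 × 24/12 ≈ 55.66 kt.
56 kt ≥ 30 kt ⇒ rapid intensification.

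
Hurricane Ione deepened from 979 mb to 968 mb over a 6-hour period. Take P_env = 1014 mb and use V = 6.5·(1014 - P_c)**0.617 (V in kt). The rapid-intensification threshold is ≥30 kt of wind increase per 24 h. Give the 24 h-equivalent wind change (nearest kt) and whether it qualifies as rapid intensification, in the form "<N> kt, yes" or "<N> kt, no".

V₁: ΔP = 35, V ≈ 6.5 × 35^0.617 ≈ 58.29 kt.
V₂: ΔP = 46, V ≈ 6.5 × 46^0.617 ≈ 69.00 kt.
ΔV over 6 h = 10.71 kt → 24 h equivalent = 10.71 × 24/6 ≈ 42.84 kt.
43 kt ≥ 30 kt ⇒ rapid intensification.

43 kt, yes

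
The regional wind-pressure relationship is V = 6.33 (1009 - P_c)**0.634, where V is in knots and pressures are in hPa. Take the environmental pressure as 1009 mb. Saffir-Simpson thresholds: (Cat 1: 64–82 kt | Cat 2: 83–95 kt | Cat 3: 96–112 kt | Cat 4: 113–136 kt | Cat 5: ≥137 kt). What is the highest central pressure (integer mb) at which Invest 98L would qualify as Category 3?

936 mb

Category 3 begins at V = 96 kt.
Required ΔP = (96/6.33)^(1/0.634) = 15.166^1.577 ≈ 72.87 mb.
P_c ≤ 1009 − 72.87 = 936.13, so the highest integer P_c is 936 mb.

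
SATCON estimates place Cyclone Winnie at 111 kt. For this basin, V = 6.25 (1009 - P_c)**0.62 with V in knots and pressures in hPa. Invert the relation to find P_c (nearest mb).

905 mb

ΔP = (V / 6.25)^(1/0.62) = (111/6.25)^1.613.
111/6.25 = 17.760; 17.760^1.613 ≈ 103.57 mb.
P_c = 1009 − 103.57 = 905.43 ≈ 905 mb.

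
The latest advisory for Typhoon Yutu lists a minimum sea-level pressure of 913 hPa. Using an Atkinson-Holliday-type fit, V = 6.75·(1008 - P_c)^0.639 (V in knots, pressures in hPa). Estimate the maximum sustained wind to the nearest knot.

124 kt

ΔP = 1008 − 913 = 95 hPa.
95^0.639 ≈ 18.355.
V ≈ 6.75 × 18.355 ≈ 123.9 kt.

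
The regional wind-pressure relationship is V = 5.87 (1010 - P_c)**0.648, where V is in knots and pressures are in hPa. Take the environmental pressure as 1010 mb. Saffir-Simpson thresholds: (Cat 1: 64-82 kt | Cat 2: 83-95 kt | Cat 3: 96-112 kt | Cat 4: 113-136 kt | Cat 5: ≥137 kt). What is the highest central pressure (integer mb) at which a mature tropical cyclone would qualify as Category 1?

970 mb

Category 1 begins at V = 64 kt.
Required ΔP = (64/5.87)^(1/0.648) = 10.903^1.543 ≈ 39.92 mb.
P_c ≤ 1010 − 39.92 = 970.08, so the highest integer P_c is 970 mb.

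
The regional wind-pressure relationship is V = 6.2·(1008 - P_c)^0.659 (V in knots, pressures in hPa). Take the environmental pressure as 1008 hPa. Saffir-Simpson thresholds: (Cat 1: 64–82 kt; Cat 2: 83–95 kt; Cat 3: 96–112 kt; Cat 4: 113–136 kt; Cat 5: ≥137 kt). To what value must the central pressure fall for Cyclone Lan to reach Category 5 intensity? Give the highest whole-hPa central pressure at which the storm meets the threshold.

Category 5 begins at V = 137 kt.
Required ΔP = (137/6.2)^(1/0.659) = 22.097^1.517 ≈ 109.64 hPa.
P_c ≤ 1008 − 109.64 = 898.36, so the highest integer P_c is 898 hPa.

898 hPa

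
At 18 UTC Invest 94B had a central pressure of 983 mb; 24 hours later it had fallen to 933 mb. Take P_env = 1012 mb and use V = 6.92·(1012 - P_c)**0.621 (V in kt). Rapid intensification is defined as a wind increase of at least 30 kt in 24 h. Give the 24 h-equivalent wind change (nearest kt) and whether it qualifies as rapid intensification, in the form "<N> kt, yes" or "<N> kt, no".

48 kt, yes

V₁: ΔP = 29, V ≈ 6.92 × 29^0.621 ≈ 56.01 kt.
V₂: ΔP = 79, V ≈ 6.92 × 79^0.621 ≈ 104.36 kt.
ΔV over 24 h = 48.35 kt → 24 h equivalent = 48.35 × 24/24 ≈ 48.35 kt.
48 kt ≥ 30 kt ⇒ rapid intensification.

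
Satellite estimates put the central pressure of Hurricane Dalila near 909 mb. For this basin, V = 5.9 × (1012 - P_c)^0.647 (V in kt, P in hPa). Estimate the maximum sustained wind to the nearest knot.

118 kt

ΔP = 1012 − 909 = 103 mb.
103^0.647 ≈ 20.059.
V ≈ 5.9 × 20.059 ≈ 118.3 kt.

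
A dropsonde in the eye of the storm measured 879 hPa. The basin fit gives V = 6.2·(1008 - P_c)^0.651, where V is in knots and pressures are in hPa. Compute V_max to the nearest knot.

147 kt

ΔP = 1008 − 879 = 129 hPa.
129^0.651 ≈ 23.659.
V ≈ 6.2 × 23.659 ≈ 146.7 kt.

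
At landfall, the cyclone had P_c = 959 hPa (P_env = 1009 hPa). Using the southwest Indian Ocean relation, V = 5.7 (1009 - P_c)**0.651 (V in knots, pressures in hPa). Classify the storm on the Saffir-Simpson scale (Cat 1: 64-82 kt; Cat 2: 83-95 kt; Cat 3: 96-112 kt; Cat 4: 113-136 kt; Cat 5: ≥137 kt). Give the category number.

1

ΔP = 1009 − 959 = 50 hPa.
V ≈ 5.7 × 50^0.651 = 5.7 × 12.77 ≈ 73 kt.
73 kt falls in the Category 1 band.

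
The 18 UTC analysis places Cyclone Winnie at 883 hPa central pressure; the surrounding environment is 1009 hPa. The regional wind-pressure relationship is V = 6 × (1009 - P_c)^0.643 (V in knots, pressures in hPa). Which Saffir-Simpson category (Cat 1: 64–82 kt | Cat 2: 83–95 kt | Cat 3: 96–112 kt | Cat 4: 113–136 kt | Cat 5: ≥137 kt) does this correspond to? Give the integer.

ΔP = 1009 − 883 = 126 hPa.
V ≈ 6 × 126^0.643 = 6 × 22.41 ≈ 134 kt.
134 kt falls in the Category 4 band.

4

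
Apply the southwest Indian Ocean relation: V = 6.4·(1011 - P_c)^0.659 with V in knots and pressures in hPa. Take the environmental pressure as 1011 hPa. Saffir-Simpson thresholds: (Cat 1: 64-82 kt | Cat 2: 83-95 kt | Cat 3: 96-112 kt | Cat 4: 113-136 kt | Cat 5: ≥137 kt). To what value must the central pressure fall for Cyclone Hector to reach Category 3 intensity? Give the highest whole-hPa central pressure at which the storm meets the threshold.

950 hPa

Category 3 begins at V = 96 kt.
Required ΔP = (96/6.4)^(1/0.659) = 15.000^1.517 ≈ 60.91 hPa.
P_c ≤ 1011 − 60.91 = 950.09, so the highest integer P_c is 950 hPa.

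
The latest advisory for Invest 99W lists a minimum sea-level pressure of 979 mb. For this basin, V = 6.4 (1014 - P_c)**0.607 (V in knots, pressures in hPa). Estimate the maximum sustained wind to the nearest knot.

ΔP = 1014 − 979 = 35 mb.
35^0.607 ≈ 8.655.
V ≈ 6.4 × 8.655 ≈ 55.4 kt.

55 kt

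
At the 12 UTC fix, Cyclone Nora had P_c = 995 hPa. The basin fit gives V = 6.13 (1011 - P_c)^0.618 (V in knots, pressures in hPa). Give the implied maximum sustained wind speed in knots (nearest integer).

34 kt

ΔP = 1011 − 995 = 16 hPa.
16^0.618 ≈ 5.548.
V ≈ 6.13 × 5.548 ≈ 34.0 kt.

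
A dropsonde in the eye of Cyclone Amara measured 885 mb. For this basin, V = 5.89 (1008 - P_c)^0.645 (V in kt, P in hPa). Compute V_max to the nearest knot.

ΔP = 1008 − 885 = 123 mb.
123^0.645 ≈ 22.284.
V ≈ 5.89 × 22.284 ≈ 131.3 kt.

131 kt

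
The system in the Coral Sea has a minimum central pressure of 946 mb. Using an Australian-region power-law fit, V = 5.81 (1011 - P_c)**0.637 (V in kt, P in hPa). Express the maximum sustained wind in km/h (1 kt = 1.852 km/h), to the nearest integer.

ΔP = 1011 − 946 = 65 mb.
V ≈ 5.81 × 65^0.637 = 5.81 × 14.283 ≈ 82.985 kt.
82.985 × 1.852 ≈ 153.69 km/h → 154 km/h.

154 km/h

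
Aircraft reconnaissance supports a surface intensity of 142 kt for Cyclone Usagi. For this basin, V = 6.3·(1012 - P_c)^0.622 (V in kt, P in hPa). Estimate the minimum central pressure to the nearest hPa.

ΔP = (V / 6.3)^(1/0.622) = (142/6.3)^1.608.
142/6.3 = 22.540; 22.540^1.608 ≈ 149.68 hPa.
P_c = 1012 − 149.68 = 862.32 ≈ 862 hPa.

862 hPa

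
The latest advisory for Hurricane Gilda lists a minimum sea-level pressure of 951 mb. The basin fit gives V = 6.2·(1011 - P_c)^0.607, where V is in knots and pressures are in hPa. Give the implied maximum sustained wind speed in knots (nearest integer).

74 kt

ΔP = 1011 − 951 = 60 mb.
60^0.607 ≈ 12.004.
V ≈ 6.2 × 12.004 ≈ 74.4 kt.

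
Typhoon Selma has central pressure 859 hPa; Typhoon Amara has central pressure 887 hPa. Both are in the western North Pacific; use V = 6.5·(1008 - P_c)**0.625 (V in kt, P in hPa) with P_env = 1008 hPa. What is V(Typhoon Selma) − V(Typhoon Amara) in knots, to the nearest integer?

18 kt

Typhoon Selma: ΔP = 149; V ≈ 6.5 × 149^0.625 ≈ 148.30 kt.
Typhoon Amara: ΔP = 121; V ≈ 6.5 × 121^0.625 ≈ 130.21 kt.
Difference ≈ 148.30 − 130.21 = 18.09 → 18 kt.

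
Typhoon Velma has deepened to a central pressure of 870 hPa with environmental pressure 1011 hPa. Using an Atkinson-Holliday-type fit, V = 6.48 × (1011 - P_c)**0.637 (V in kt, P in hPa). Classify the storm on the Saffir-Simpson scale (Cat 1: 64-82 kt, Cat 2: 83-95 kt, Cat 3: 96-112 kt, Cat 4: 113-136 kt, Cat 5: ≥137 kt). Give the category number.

5

ΔP = 1011 − 870 = 141 hPa.
V ≈ 6.48 × 141^0.637 = 6.48 × 23.39 ≈ 152 kt.
152 kt falls in the Category 5 band.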